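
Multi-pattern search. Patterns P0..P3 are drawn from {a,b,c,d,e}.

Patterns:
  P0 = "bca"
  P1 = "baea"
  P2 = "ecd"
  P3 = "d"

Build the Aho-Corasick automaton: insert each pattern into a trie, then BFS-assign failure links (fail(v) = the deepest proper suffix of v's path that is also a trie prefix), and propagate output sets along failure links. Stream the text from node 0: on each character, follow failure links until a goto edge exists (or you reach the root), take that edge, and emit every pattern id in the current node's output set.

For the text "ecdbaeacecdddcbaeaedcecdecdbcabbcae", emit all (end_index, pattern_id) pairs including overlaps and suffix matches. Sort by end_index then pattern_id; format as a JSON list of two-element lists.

Construct AC machine:
Trie nodes:
  0='ε' goto b→1 d→10 e→7
  1='b' goto a→4 c→2
  2='bc' goto a→3
  3='bca' goto ·  ←P0
  4='ba' goto e→5
  5='bae' goto a→6
  6='baea' goto ·  ←P1
  7='e' goto c→8
  8='ec' goto d→9
  9='ecd' goto ·  ←P2
  10='d' goto ·  ←P3

Failure links (BFS by depth):
  n1('b'): parent n0 fail=0; on 'b' 0 → fail=0;  out ∅∪∅=∅
  n7('e'): parent n0 fail=0; on 'e' 0 → fail=0;  out ∅∪∅=∅
  n10('d'): parent n0 fail=0; on 'd' 0 → fail=0;  out {3}∪∅={3}
  n2('bc'): parent n1 fail=0; on 'c' 0 → fail=0;  out ∅∪∅=∅
  n4('ba'): parent n1 fail=0; on 'a' 0 → fail=0;  out ∅∪∅=∅
  n8('ec'): parent n7 fail=0; on 'c' 0 → fail=0;  out ∅∪∅=∅
  n3('bca'): parent n2 fail=0; on 'a' 0 → fail=0;  out {0}∪∅={0}
  n5('bae'): parent n4 fail=0; on 'e' 0 → fail=7;  out ∅∪∅=∅
  n9('ecd'): parent n8 fail=0; on 'd' 0 → fail=10;  out {2}∪{3}={2,3}
  n6('baea'): parent n5 fail=7; on 'a' 7→0 → fail=0;  out {1}∪∅={1}

Run:
i=0 'e': node 0→7
i=1 'c': node 7→8
i=2 'd': node 8→9  emit P2@[0:2],P3@[2:2]
i=3 'b': node 9→1 (fail-walked)
i=4 'a': node 1→4
i=5 'e': node 4→5
i=6 'a': node 5→6  emit P1@[3:6]
i=7 'c': node 6→0 (fail-walked)
i=8 'e': node 0→7
i=9 'c': node 7→8
i=10 'd': node 8→9  emit P2@[8:10],P3@[10:10]
i=11 'd': node 9→10 (fail-walked)  emit P3@[11:11]
i=12 'd': node 10→10 (fail-walked)  emit P3@[12:12]
i=13 'c': node 10→0 (fail-walked)
i=14 'b': node 0→1
i=15 'a': node 1→4
i=16 'e': node 4→5
i=17 'a': node 5→6  emit P1@[14:17]
i=18 'e': node 6→7 (fail-walked)
i=19 'd': node 7→10 (fail-walked)  emit P3@[19:19]
i=20 'c': node 10→0 (fail-walked)
i=21 'e': node 0→7
i=22 'c': node 7→8
i=23 'd': node 8→9  emit P2@[21:23],P3@[23:23]
i=24 'e': node 9→7 (fail-walked)
i=25 'c': node 7→8
i=26 'd': node 8→9  emit P2@[24:26],P3@[26:26]
i=27 'b': node 9→1 (fail-walked)
i=28 'c': node 1→2
i=29 'a': node 2→3  emit P0@[27:29]
i=30 'b': node 3→1 (fail-walked)
i=31 'b': node 1→1 (fail-walked)
i=32 'c': node 1→2
i=33 'a': node 2→3  emit P0@[31:33]
i=34 'e': node 3→7 (fail-walked)

All matches (sorted): [[2,2],[2,3],[6,1],[10,2],[10,3],[11,3],[12,3],[17,1],[19,3],[23,2],[23,3],[26,2],[26,3],[29,0],[33,0]]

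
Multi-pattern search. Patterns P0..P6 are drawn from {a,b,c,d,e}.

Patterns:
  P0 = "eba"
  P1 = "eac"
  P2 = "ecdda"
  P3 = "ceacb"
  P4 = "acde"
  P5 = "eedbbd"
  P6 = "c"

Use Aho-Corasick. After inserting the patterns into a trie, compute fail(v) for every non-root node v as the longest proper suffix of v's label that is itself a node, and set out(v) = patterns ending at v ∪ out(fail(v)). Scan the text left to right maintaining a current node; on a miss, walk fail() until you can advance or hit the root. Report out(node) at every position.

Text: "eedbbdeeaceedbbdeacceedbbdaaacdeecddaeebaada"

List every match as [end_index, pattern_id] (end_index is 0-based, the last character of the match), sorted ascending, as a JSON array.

Build:
Trie nodes:
  0='ε' goto a→15 c→10 e→1
  1='e' goto a→4 b→2 c→6 e→19
  2='eb' goto a→3
  3='eba' goto ·  [P0 ends]
  4='ea' goto c→5
  5='eac' goto ·  [P1 ends]
  6='ec' goto d→7
  7='ecd' goto d→8
  8='ecdd' goto a→9
  9='ecdda' goto ·  [P2 ends]
  10='c' goto e→11  [P6 ends]
  11='ce' goto a→12
  12='cea' goto c→13
  13='ceac' goto b→14
  14='ceacb' goto ·  [P3 ends]
  15='a' goto c→16
  16='ac' goto d→17
  17='acd' goto e→18
  18='acde' goto ·  [P4 ends]
  19='ee' goto d→20
  20='eed' goto b→21
  21='eedb' goto b→22
  22='eedbb' goto d→23
  23='eedbbd' goto ·  [P5 ends]

BFS fail/out derivation:
  n1('e'): parent n0 fail=0; on 'e' 0 → fail=0;  out ∅∪∅=∅
  n10('c'): parent n0 fail=0; on 'c' 0 → fail=0;  out {6}∪∅={6}
  n15('a'): parent n0 fail=0; on 'a' 0 → fail=0;  out ∅∪∅=∅
  n2('eb'): parent n1 fail=0; on 'b' 0 → fail=0;  out ∅∪∅=∅
  n4('ea'): parent n1 fail=0; on 'a' 0 → fail=15;  out ∅∪∅=∅
  n6('ec'): parent n1 fail=0; on 'c' 0 → fail=10;  out ∅∪{6}={6}
  n11('ce'): parent n10 fail=0; on 'e' 0 → fail=1;  out ∅∪∅=∅
  n16('ac'): parent n15 fail=0; on 'c' 0 → fail=10;  out ∅∪{6}={6}
  n19('ee'): parent n1 fail=0; on 'e' 0 → fail=1;  out ∅∪∅=∅
  n3('eba'): parent n2 fail=0; on 'a' 0 → fail=15;  out {0}∪∅={0}
  n5('eac'): parent n4 fail=15; on 'c' 15 → fail=16;  out {1}∪{6}={1,6}
  n7('ecd'): parent n6 fail=10; on 'd' 10→0 → fail=0;  out ∅∪∅=∅
  n12('cea'): parent n11 fail=1; on 'a' 1 → fail=4;  out ∅∪∅=∅
  n17('acd'): parent n16 fail=10; on 'd' 10→0 → fail=0;  out ∅∪∅=∅
  n20('eed'): parent n19 fail=1; on 'd' 1→0 → fail=0;  out ∅∪∅=∅
  n8('ecdd'): parent n7 fail=0; on 'd' 0 → fail=0;  out ∅∪∅=∅
  n13('ceac'): parent n12 fail=4; on 'c' 4 → fail=5;  out ∅∪{1,6}={1,6}
  n18('acde'): parent n17 fail=0; on 'e' 0 → fail=1;  out {4}∪∅={4}
  n21('eedb'): parent n20 fail=0; on 'b' 0 → fail=0;  out ∅∪∅=∅
  n9('ecdda'): parent n8 fail=0; on 'a' 0 → fail=15;  out {2}∪∅={2}
  n14('ceacb'): parent n13 fail=5; on 'b' 5→16→10→0 → fail=0;  out {3}∪∅={3}
  n22('eedbb'): parent n21 fail=0; on 'b' 0 → fail=0;  out ∅∪∅=∅
  n23('eedbbd'): parent n22 fail=0; on 'd' 0 → fail=0;  out {5}∪∅={5}

Text stream:
i=0 'e': node 0→1
i=1 'e': node 1→19
i=2 'd': node 19→20
i=3 'b': node 20→21
i=4 'b': node 21→22
i=5 'd': node 22→23  emit P5@[0:5]
i=6 'e': node 23→1 (fail-walked)
i=7 'e': node 1→19
i=8 'a': node 19→4 (fail-walked)
i=9 'c': node 4→5  emit P1@[7:9],P6@[9:9]
i=10 'e': node 5→11 (fail-walked)
i=11 'e': node 11→19 (fail-walked)
i=12 'd': node 19→20
i=13 'b': node 20→21
i=14 'b': node 21→22
i=15 'd': node 22→23  emit P5@[10:15]
i=16 'e': node 23→1 (fail-walked)
i=17 'a': node 1→4
i=18 'c': node 4→5  emit P1@[16:18],P6@[18:18]
i=19 'c': node 5→10 (fail-walked)  emit P6@[19:19]
i=20 'e': node 10→11
i=21 'e': node 11→19 (fail-walked)
i=22 'd': node 19→20
i=23 'b': node 20→21
i=24 'b': node 21→22
i=25 'd': node 22→23  emit P5@[20:25]
i=26 'a': node 23→15 (fail-walked)
i=27 'a': node 15→15 (fail-walked)
i=28 'a': node 15→15 (fail-walked)
i=29 'c': node 15→16  emit P6@[29:29]
i=30 'd': node 16→17
i=31 'e': node 17→18  emit P4@[28:31]
i=32 'e': node 18→19 (fail-walked)
i=33 'c': node 19→6 (fail-walked)  emit P6@[33:33]
i=34 'd': node 6→7
i=35 'd': node 7→8
i=36 'a': node 8→9  emit P2@[32:36]
i=37 'e': node 9→1 (fail-walked)
i=38 'e': node 1→19
i=39 'b': node 19→2 (fail-walked)
i=40 'a': node 2→3  emit P0@[38:40]
i=41 'a': node 3→15 (fail-walked)
i=42 'd': node 15→0 (fail-walked)
i=43 'a': node 0→15

All matches (sorted): [[5,5],[9,1],[9,6],[15,5],[18,1],[18,6],[19,6],[25,5],[29,6],[31,4],[33,6],[36,2],[40,0]]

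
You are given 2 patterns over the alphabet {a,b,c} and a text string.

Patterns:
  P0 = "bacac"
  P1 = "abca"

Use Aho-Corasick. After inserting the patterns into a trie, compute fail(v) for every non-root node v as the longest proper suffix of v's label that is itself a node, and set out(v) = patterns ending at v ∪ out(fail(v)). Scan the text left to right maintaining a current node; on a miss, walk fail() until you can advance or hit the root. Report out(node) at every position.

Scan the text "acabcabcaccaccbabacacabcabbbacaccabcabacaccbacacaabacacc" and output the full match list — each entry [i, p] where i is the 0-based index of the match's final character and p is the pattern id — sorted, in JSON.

Construct AC machine:
Trie nodes:
  n0 'ε': a→6 b→1
  n1 'b': a→2
  n2 'ba': c→3
  n3 'bac': a→4
  n4 'baca': c→5
  n5 'bacac': ·  [P0 ends]
  n6 'a': b→7
  n7 'ab': c→8
  n8 'abc': a→9
  n9 'abca': ·  [P1 ends]

Failure links (BFS by depth):
  n1('b'): parent n0 fail=0; on 'b' 0 → fail=0;  out ∅∪∅=∅
  n6('a'): parent n0 fail=0; on 'a' 0 → fail=0;  out ∅∪∅=∅
  n2('ba'): parent n1 fail=0; on 'a' 0 → fail=6;  out ∅∪∅=∅
  n7('ab'): parent n6 fail=0; on 'b' 0 → fail=1;  out ∅∪∅=∅
  n3('bac'): parent n2 fail=6; on 'c' 6→0 → fail=0;  out ∅∪∅=∅
  n8('abc'): parent n7 fail=1; on 'c' 1→0 → fail=0;  out ∅∪∅=∅
  n4('baca'): parent n3 fail=0; on 'a' 0 → fail=6;  out ∅∪∅=∅
  n9('abca'): parent n8 fail=0; on 'a' 0 → fail=6;  out {1}∪∅={1}
  n5('bacac'): parent n4 fail=6; on 'c' 6→0 → fail=0;  out {0}∪∅={0}

Scan:
i=0 'a': node 0→6
i=1 'c': node 6→0 ·f
i=2 'a': node 0→6
i=3 'b': node 6→7
i=4 'c': node 7→8
i=5 'a': node 8→9  → match P1@[2:5]
i=6 'b': node 9→7 ·f
i=7 'c': node 7→8
i=8 'a': node 8→9  → match P1@[5:8]
i=9 'c': node 9→0 ·f
i=10 'c': node 0→0
i=11 'a': node 0→6
i=12 'c': node 6→0 ·f
i=13 'c': node 0→0
i=14 'b': node 0→1
i=15 'a': node 1→2
i=16 'b': node 2→7 ·f
i=17 'a': node 7→2 ·f
i=18 'c': node 2→3
i=19 'a': node 3→4
i=20 'c': node 4→5  → match P0@[16:20]
i=21 'a': node 5→6 ·f
i=22 'b': node 6→7
i=23 'c': node 7→8
i=24 'a': node 8→9  → match P1@[21:24]
i=25 'b': node 9→7 ·f
i=26 'b': node 7→1 ·f
i=27 'b': node 1→1 ·f
i=28 'a': node 1→2
i=29 'c': node 2→3
i=30 'a': node 3→4
i=31 'c': node 4→5  → match P0@[27:31]
i=32 'c': node 5→0 ·f
i=33 'a': node 0→6
i=34 'b': node 6→7
i=35 'c': node 7→8
i=36 'a': node 8→9  → match P1@[33:36]
i=37 'b': node 9→7 ·f
i=38 'a': node 7→2 ·f
i=39 'c': node 2→3
i=40 'a': node 3→4
i=41 'c': node 4→5  → match P0@[37:41]
i=42 'c': node 5→0 ·f
i=43 'b': node 0→1
i=44 'a': node 1→2
i=45 'c': node 2→3
i=46 'a': node 3→4
i=47 'c': node 4→5  → match P0@[43:47]
i=48 'a': node 5→6 ·f
i=49 'a': node 6→6 ·f
i=50 'b': node 6→7
i=51 'a': node 7→2 ·f
i=52 'c': node 2→3
i=53 'a': node 3→4
i=54 'c': node 4→5  → match P0@[50:54]
i=55 'c': node 5→0 ·f

All matches (sorted): [[5,1],[8,1],[20,0],[24,1],[31,0],[36,1],[41,0],[47,0],[54,0]]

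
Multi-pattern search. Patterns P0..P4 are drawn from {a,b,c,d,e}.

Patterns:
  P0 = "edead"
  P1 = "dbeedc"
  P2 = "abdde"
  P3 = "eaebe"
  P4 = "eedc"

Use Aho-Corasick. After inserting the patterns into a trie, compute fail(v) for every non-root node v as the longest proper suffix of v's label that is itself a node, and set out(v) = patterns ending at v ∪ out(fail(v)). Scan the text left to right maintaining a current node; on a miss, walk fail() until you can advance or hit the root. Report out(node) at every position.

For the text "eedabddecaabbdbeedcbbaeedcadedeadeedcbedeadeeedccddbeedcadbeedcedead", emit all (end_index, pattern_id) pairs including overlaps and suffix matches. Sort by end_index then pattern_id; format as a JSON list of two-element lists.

Construct AC machine:
Trie nodes:
  0='ε' goto a→12 d→6 e→1
  1='e' goto a→17 d→2 e→21
  2='ed' goto e→3
  3='ede' goto a→4
  4='edea' goto d→5
  5='edead' goto ·  [P0 ends]
  6='d' goto b→7
  7='db' goto e→8
  8='dbe' goto e→9
  9='dbee' goto d→10
  10='dbeed' goto c→11
  11='dbeedc' goto ·  [P1 ends]
  12='a' goto b→13
  13='ab' goto d→14
  14='abd' goto d→15
  15='abdd' goto e→16
  16='abdde' goto ·  [P2 ends]
  17='ea' goto e→18
  18='eae' goto b→19
  19='eaeb' goto e→20
  20='eaebe' goto ·  [P3 ends]
  21='ee' goto d→22
  22='eed' goto c→23
  23='eedc' goto ·  [P4 ends]

Failure links (BFS by depth):
  n1('e'): parent n0 fail=0; on 'e' 0 → fail=0;  out ∅∪∅=∅
  n6('d'): parent n0 fail=0; on 'd' 0 → fail=0;  out ∅∪∅=∅
  n12('a'): parent n0 fail=0; on 'a' 0 → fail=0;  out ∅∪∅=∅
  n2('ed'): parent n1 fail=0; on 'd' 0 → fail=6;  out ∅∪∅=∅
  n7('db'): parent n6 fail=0; on 'b' 0 → fail=0;  out ∅∪∅=∅
  n13('ab'): parent n12 fail=0; on 'b' 0 → fail=0;  out ∅∪∅=∅
  n17('ea'): parent n1 fail=0; on 'a' 0 → fail=12;  out ∅∪∅=∅
  n21('ee'): parent n1 fail=0; on 'e' 0 → fail=1;  out ∅∪∅=∅
  n3('ede'): parent n2 fail=6; on 'e' 6→0 → fail=1;  out ∅∪∅=∅
  n8('dbe'): parent n7 fail=0; on 'e' 0 → fail=1;  out ∅∪∅=∅
  n14('abd'): parent n13 fail=0; on 'd' 0 → fail=6;  out ∅∪∅=∅
  n18('eae'): parent n17 fail=12; on 'e' 12→0 → fail=1;  out ∅∪∅=∅
  n22('eed'): parent n21 fail=1; on 'd' 1 → fail=2;  out ∅∪∅=∅
  n4('edea'): parent n3 fail=1; on 'a' 1 → fail=17;  out ∅∪∅=∅
  n9('dbee'): parent n8 fail=1; on 'e' 1 → fail=21;  out ∅∪∅=∅
  n15('abdd'): parent n14 fail=6; on 'd' 6→0 → fail=6;  out ∅∪∅=∅
  n19('eaeb'): parent n18 fail=1; on 'b' 1→0 → fail=0;  out ∅∪∅=∅
  n23('eedc'): parent n22 fail=2; on 'c' 2→6→0 → fail=0;  out {4}∪∅={4}
  n5('edead'): parent n4 fail=17; on 'd' 17→12→0 → fail=6;  out {0}∪∅={0}
  n10('dbeed'): parent n9 fail=21; on 'd' 21 → fail=22;  out ∅∪∅=∅
  n16('abdde'): parent n15 fail=6; on 'e' 6→0 → fail=1;  out {2}∪∅={2}
  n20('eaebe'): parent n19 fail=0; on 'e' 0 → fail=1;  out {3}∪∅={3}
  n11('dbeedc'): parent n10 fail=22; on 'c' 22 → fail=23;  out {1}∪{4}={1,4}

Text stream:
i=0 'e': node 0→1
i=1 'e': node 1→21
i=2 'd': node 21→22
i=3 'a': node 22→12 (via fail)
i=4 'b': node 12→13
i=5 'd': node 13→14
i=6 'd': node 14→15
i=7 'e': node 15→16  ** P2@[3:7]
i=8 'c': node 16→0 (via fail)
i=9 'a': node 0→12
i=10 'a': node 12→12 (via fail)
i=11 'b': node 12→13
i=12 'b': node 13→0 (via fail)
i=13 'd': node 0→6
i=14 'b': node 6→7
i=15 'e': node 7→8
i=16 'e': node 8→9
i=17 'd': node 9→10
i=18 'c': node 10→11  ** P1@[13:18],P4@[15:18]
i=19 'b': node 11→0 (via fail)
i=20 'b': node 0→0
i=21 'a': node 0→12
i=22 'e': node 12→1 (via fail)
i=23 'e': node 1→21
i=24 'd': node 21→22
i=25 'c': node 22→23  ** P4@[22:25]
i=26 'a': node 23→12 (via fail)
i=27 'd': node 12→6 (via fail)
i=28 'e': node 6→1 (via fail)
i=29 'd': node 1→2
i=30 'e': node 2→3
i=31 'a': node 3→4
i=32 'd': node 4→5  ** P0@[28:32]
i=33 'e': node 5→1 (via fail)
i=34 'e': node 1→21
i=35 'd': node 21→22
i=36 'c': node 22→23  ** P4@[33:36]
i=37 'b': node 23→0 (via fail)
i=38 'e': node 0→1
i=39 'd': node 1→2
i=40 'e': node 2→3
i=41 'a': node 3→4
i=42 'd': node 4→5  ** P0@[38:42]
i=43 'e': node 5→1 (via fail)
i=44 'e': node 1→21
i=45 'e': node 21→21 (via fail)
i=46 'd': node 21→22
i=47 'c': node 22→23  ** P4@[44:47]
i=48 'c': node 23→0 (via fail)
i=49 'd': node 0→6
i=50 'd': node 6→6 (via fail)
i=51 'b': node 6→7
i=52 'e': node 7→8
i=53 'e': node 8→9
i=54 'd': node 9→10
i=55 'c': node 10→11  ** P1@[50:55],P4@[52:55]
i=56 'a': node 11→12 (via fail)
i=57 'd': node 12→6 (via fail)
i=58 'b': node 6→7
i=59 'e': node 7→8
i=60 'e': node 8→9
i=61 'd': node 9→10
i=62 'c': node 10→11  ** P1@[57:62],P4@[59:62]
i=63 'e': node 11→1 (via fail)
i=64 'd': node 1→2
i=65 'e': node 2→3
i=66 'a': node 3→4
i=67 'd': node 4→5  ** P0@[63:67]

Result: [[7,2],[18,1],[18,4],[25,4],[32,0],[36,4],[42,0],[47,4],[55,1],[55,4],[62,1],[62,4],[67,0]]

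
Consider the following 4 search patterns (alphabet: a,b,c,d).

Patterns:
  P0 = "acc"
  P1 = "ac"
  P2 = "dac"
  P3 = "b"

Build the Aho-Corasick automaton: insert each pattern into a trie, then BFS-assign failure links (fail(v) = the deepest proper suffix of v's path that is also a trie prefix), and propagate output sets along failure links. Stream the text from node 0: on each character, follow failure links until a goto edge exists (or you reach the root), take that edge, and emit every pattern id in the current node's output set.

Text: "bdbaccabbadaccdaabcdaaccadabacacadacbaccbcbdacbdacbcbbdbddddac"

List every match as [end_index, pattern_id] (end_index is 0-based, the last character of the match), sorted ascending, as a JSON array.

Build automaton:
Trie (insert patterns):
  0='ε' goto a→1 b→7 d→4
  1='a' goto c→2
  2='ac' goto c→3  ←P1
  3='acc' goto ·  ←P0
  4='d' goto a→5
  5='da' goto c→6
  6='dac' goto ·  ←P2
  7='b' goto ·  ←P3

Failure links (BFS by depth):
  n1('a'): parent n0 fail=0; on 'a' 0 → fail=0;  out ∅∪∅=∅
  n4('d'): parent n0 fail=0; on 'd' 0 → fail=0;  out ∅∪∅=∅
  n7('b'): parent n0 fail=0; on 'b' 0 → fail=0;  out {3}∪∅={3}
  n2('ac'): parent n1 fail=0; on 'c' 0 → fail=0;  out {1}∪∅={1}
  n5('da'): parent n4 fail=0; on 'a' 0 → fail=1;  out ∅∪∅=∅
  n3('acc'): parent n2 fail=0; on 'c' 0 → fail=0;  out {0}∪∅={0}
  n6('dac'): parent n5 fail=1; on 'c' 1 → fail=2;  out {2}∪{1}={1,2}

Text stream:
i=0 'b': node 0→7  → match P3@[0:0]
i=1 'd': node 7→4 ·f
i=2 'b': node 4→7 ·f  → match P3@[2:2]
i=3 'a': node 7→1 ·f
i=4 'c': node 1→2  → match P1@[3:4]
i=5 'c': node 2→3  → match P0@[3:5]
i=6 'a': node 3→1 ·f
i=7 'b': node 1→7 ·f  → match P3@[7:7]
i=8 'b': node 7→7 ·f  → match P3@[8:8]
i=9 'a': node 7→1 ·f
i=10 'd': node 1→4 ·f
i=11 'a': node 4→5
i=12 'c': node 5→6  → match P1@[11:12],P2@[10:12]
i=13 'c': node 6→3 ·f  → match P0@[11:13]
i=14 'd': node 3→4 ·f
i=15 'a': node 4→5
i=16 'a': node 5→1 ·f
i=17 'b': node 1→7 ·f  → match P3@[17:17]
i=18 'c': node 7→0 ·f
i=19 'd': node 0→4
i=20 'a': node 4→5
i=21 'a': node 5→1 ·f
i=22 'c': node 1→2  → match P1@[21:22]
i=23 'c': node 2→3  → match P0@[21:23]
i=24 'a': node 3→1 ·f
i=25 'd': node 1→4 ·f
i=26 'a': node 4→5
i=27 'b': node 5→7 ·f  → match P3@[27:27]
i=28 'a': node 7→1 ·f
i=29 'c': node 1→2  → match P1@[28:29]
i=30 'a': node 2→1 ·f
i=31 'c': node 1→2  → match P1@[30:31]
i=32 'a': node 2→1 ·f
i=33 'd': node 1→4 ·f
i=34 'a': node 4→5
i=35 'c': node 5→6  → match P1@[34:35],P2@[33:35]
i=36 'b': node 6→7 ·f  → match P3@[36:36]
i=37 'a': node 7→1 ·f
i=38 'c': node 1→2  → match P1@[37:38]
i=39 'c': node 2→3  → match P0@[37:39]
i=40 'b': node 3→7 ·f  → match P3@[40:40]
i=41 'c': node 7→0 ·f
i=42 'b': node 0→7  → match P3@[42:42]
i=43 'd': node 7→4 ·f
i=44 'a': node 4→5
i=45 'c': node 5→6  → match P1@[44:45],P2@[43:45]
i=46 'b': node 6→7 ·f  → match P3@[46:46]
i=47 'd': node 7→4 ·f
i=48 'a': node 4→5
i=49 'c': node 5→6  → match P1@[48:49],P2@[47:49]
i=50 'b': node 6→7 ·f  → match P3@[50:50]
i=51 'c': node 7→0 ·f
i=52 'b': node 0→7  → match P3@[52:52]
i=53 'b': node 7→7 ·f  → match P3@[53:53]
i=54 'd': node 7→4 ·f
i=55 'b': node 4→7 ·f  → match P3@[55:55]
i=56 'd': node 7→4 ·f
i=57 'd': node 4→4 ·f
i=58 'd': node 4→4 ·f
i=59 'd': node 4→4 ·f
i=60 'a': node 4→5
i=61 'c': node 5→6  → match P1@[60:61],P2@[59:61]

Result: [[0,3],[2,3],[4,1],[5,0],[7,3],[8,3],[12,1],[12,2],[13,0],[17,3],[22,1],[23,0],[27,3],[29,1],[31,1],[35,1],[35,2],[36,3],[38,1],[39,0],[40,3],[42,3],[45,1],[45,2],[46,3],[49,1],[49,2],[50,3],[52,3],[53,3],[55,3],[61,1],[61,2]]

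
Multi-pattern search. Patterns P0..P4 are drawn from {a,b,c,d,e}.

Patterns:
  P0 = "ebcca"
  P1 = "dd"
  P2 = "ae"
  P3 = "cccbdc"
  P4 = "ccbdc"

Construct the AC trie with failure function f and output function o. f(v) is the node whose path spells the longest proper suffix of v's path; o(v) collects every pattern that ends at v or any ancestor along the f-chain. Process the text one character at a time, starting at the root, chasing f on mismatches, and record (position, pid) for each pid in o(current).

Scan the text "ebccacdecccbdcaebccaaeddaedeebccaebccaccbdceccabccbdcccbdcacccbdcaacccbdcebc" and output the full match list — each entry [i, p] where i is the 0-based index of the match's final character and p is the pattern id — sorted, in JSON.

Construct AC machine:
Trie (insert patterns):
  0='ε' goto a→8 c→10 d→6 e→1
  1='e' goto b→2
  2='eb' goto c→3
  3='ebc' goto c→4
  4='ebcc' goto a→5
  5='ebcca' goto ·  ←P0
  6='d' goto d→7
  7='dd' goto ·  ←P1
  8='a' goto e→9
  9='ae' goto ·  ←P2
  10='c' goto c→11
  11='cc' goto b→16 c→12
  12='ccc' goto b→13
  13='cccb' goto d→14
  14='cccbd' goto c→15
  15='cccbdc' goto ·  ←P3
  16='ccb' goto d→17
  17='ccbd' goto c→18
  18='ccbdc' goto ·  ←P4

Failure links (BFS by depth):
  n1('e'): parent n0 fail=0; on 'e' 0 → fail=0;  out ∅∪∅=∅
  n6('d'): parent n0 fail=0; on 'd' 0 → fail=0;  out ∅∪∅=∅
  n8('a'): parent n0 fail=0; on 'a' 0 → fail=0;  out ∅∪∅=∅
  n10('c'): parent n0 fail=0; on 'c' 0 → fail=0;  out ∅∪∅=∅
  n2('eb'): parent n1 fail=0; on 'b' 0 → fail=0;  out ∅∪∅=∅
  n7('dd'): parent n6 fail=0; on 'd' 0 → fail=6;  out {1}∪∅={1}
  n9('ae'): parent n8 fail=0; on 'e' 0 → fail=1;  out {2}∪∅={2}
  n11('cc'): parent n10 fail=0; on 'c' 0 → fail=10;  out ∅∪∅=∅
  n3('ebc'): parent n2 fail=0; on 'c' 0 → fail=10;  out ∅∪∅=∅
  n12('ccc'): parent n11 fail=10; on 'c' 10 → fail=11;  out ∅∪∅=∅
  n16('ccb'): parent n11 fail=10; on 'b' 10→0 → fail=0;  out ∅∪∅=∅
  n4('ebcc'): parent n3 fail=10; on 'c' 10 → fail=11;  out ∅∪∅=∅
  n13('cccb'): parent n12 fail=11; on 'b' 11 → fail=16;  out ∅∪∅=∅
  n17('ccbd'): parent n16 fail=0; on 'd' 0 → fail=6;  out ∅∪∅=∅
  n5('ebcca'): parent n4 fail=11; on 'a' 11→10→0 → fail=8;  out {0}∪∅={0}
  n14('cccbd'): parent n13 fail=16; on 'd' 16 → fail=17;  out ∅∪∅=∅
  n18('ccbdc'): parent n17 fail=6; on 'c' 6→0 → fail=10;  out {4}∪∅={4}
  n15('cccbdc'): parent n14 fail=17; on 'c' 17 → fail=18;  out {3}∪{4}={3,4}

Text stream:
pos 0 'e': at 1
pos 1 'b': at 2
pos 2 'c': at 3
pos 3 'c': at 4
pos 4 'a': at 5  → match P0@[0:4]
pos 5 'c': at 10 (fail-walked)
pos 6 'd': at 6 (fail-walked)
pos 7 'e': at 1 (fail-walked)
pos 8 'c': at 10 (fail-walked)
pos 9 'c': at 11
pos 10 'c': at 12
pos 11 'b': at 13
pos 12 'd': at 14
pos 13 'c': at 15  → match P3@[8:13],P4@[9:13]
pos 14 'a': at 8 (fail-walked)
pos 15 'e': at 9  → match P2@[14:15]
pos 16 'b': at 2 (fail-walked)
pos 17 'c': at 3
pos 18 'c': at 4
pos 19 'a': at 5  → match P0@[15:19]
pos 20 'a': at 8 (fail-walked)
pos 21 'e': at 9  → match P2@[20:21]
pos 22 'd': at 6 (fail-walked)
pos 23 'd': at 7  → match P1@[22:23]
pos 24 'a': at 8 (fail-walked)
pos 25 'e': at 9  → match P2@[24:25]
pos 26 'd': at 6 (fail-walked)
pos 27 'e': at 1 (fail-walked)
pos 28 'e': at 1 (fail-walked)
pos 29 'b': at 2
pos 30 'c': at 3
pos 31 'c': at 4
pos 32 'a': at 5  → match P0@[28:32]
pos 33 'e': at 9 (fail-walked)  → match P2@[32:33]
pos 34 'b': at 2 (fail-walked)
pos 35 'c': at 3
pos 36 'c': at 4
pos 37 'a': at 5  → match P0@[33:37]
pos 38 'c': at 10 (fail-walked)
pos 39 'c': at 11
pos 40 'b': at 16
pos 41 'd': at 17
pos 42 'c': at 18  → match P4@[38:42]
pos 43 'e': at 1 (fail-walked)
pos 44 'c': at 10 (fail-walked)
pos 45 'c': at 11
pos 46 'a': at 8 (fail-walked)
pos 47 'b': at 0 (fail-walked)
pos 48 'c': at 10
pos 49 'c': at 11
pos 50 'b': at 16
pos 51 'd': at 17
pos 52 'c': at 18  → match P4@[48:52]
pos 53 'c': at 11 (fail-walked)
pos 54 'c': at 12
pos 55 'b': at 13
pos 56 'd': at 14
pos 57 'c': at 15  → match P3@[52:57],P4@[53:57]
pos 58 'a': at 8 (fail-walked)
pos 59 'c': at 10 (fail-walked)
pos 60 'c': at 11
pos 61 'c': at 12
pos 62 'b': at 13
pos 63 'd': at 14
pos 64 'c': at 15  → match P3@[59:64],P4@[60:64]
pos 65 'a': at 8 (fail-walked)
pos 66 'a': at 8 (fail-walked)
pos 67 'c': at 10 (fail-walked)
pos 68 'c': at 11
pos 69 'c': at 12
pos 70 'b': at 13
pos 71 'd': at 14
pos 72 'c': at 15  → match P3@[67:72],P4@[68:72]
pos 73 'e': at 1 (fail-walked)
pos 74 'b': at 2
pos 75 'c': at 3

Matches: [[4,0],[13,3],[13,4],[15,2],[19,0],[21,2],[23,1],[25,2],[32,0],[33,2],[37,0],[42,4],[52,4],[57,3],[57,4],[64,3],[64,4],[72,3],[72,4]]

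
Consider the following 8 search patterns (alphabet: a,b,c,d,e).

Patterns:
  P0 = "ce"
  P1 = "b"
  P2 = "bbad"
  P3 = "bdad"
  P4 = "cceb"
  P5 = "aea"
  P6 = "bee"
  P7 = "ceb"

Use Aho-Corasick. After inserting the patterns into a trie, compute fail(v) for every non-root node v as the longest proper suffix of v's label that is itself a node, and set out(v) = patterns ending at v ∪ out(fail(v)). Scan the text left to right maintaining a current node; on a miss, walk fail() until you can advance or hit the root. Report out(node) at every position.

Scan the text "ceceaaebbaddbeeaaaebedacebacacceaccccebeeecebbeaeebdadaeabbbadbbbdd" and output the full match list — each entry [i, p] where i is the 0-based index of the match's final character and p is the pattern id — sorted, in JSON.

Construct AC machine:
Trie (insert patterns):
  n0 'ε': a→13 b→3 c→1
  n1 'c': c→10 e→2
  n2 'ce': b→18  [P0 ends]
  n3 'b': b→4 d→7 e→16  [P1 ends]
  n4 'bb': a→5
  n5 'bba': d→6
  n6 'bbad': ·  [P2 ends]
  n7 'bd': a→8
  n8 'bda': d→9
  n9 'bdad': ·  [P3 ends]
  n10 'cc': e→11
  n11 'cce': b→12
  n12 'cceb': ·  [P4 ends]
  n13 'a': e→14
  n14 'ae': a→15
  n15 'aea': ·  [P5 ends]
  n16 'be': e→17
  n17 'bee': ·  [P6 ends]
  n18 'ceb': ·  [P7 ends]

BFS fail/out derivation:
  n1('c'): parent n0 fail=0; on 'c' 0 → fail=0;  out ∅∪∅=∅
  n3('b'): parent n0 fail=0; on 'b' 0 → fail=0;  out {1}∪∅={1}
  n13('a'): parent n0 fail=0; on 'a' 0 → fail=0;  out ∅∪∅=∅
  n2('ce'): parent n1 fail=0; on 'e' 0 → fail=0;  out {0}∪∅={0}
  n4('bb'): parent n3 fail=0; on 'b' 0 → fail=3;  out ∅∪{1}={1}
  n7('bd'): parent n3 fail=0; on 'd' 0 → fail=0;  out ∅∪∅=∅
  n10('cc'): parent n1 fail=0; on 'c' 0 → fail=1;  out ∅∪∅=∅
  n14('ae'): parent n13 fail=0; on 'e' 0 → fail=0;  out ∅∪∅=∅
  n16('be'): parent n3 fail=0; on 'e' 0 → fail=0;  out ∅∪∅=∅
  n5('bba'): parent n4 fail=3; on 'a' 3→0 → fail=13;  out ∅∪∅=∅
  n8('bda'): parent n7 fail=0; on 'a' 0 → fail=13;  out ∅∪∅=∅
  n11('cce'): parent n10 fail=1; on 'e' 1 → fail=2;  out ∅∪{0}={0}
  n15('aea'): parent n14 fail=0; on 'a' 0 → fail=13;  out {5}∪∅={5}
  n17('bee'): parent n16 fail=0; on 'e' 0 → fail=0;  out {6}∪∅={6}
  n18('ceb'): parent n2 fail=0; on 'b' 0 → fail=3;  out {7}∪{1}={1,7}
  n6('bbad'): parent n5 fail=13; on 'd' 13→0 → fail=0;  out {2}∪∅={2}
  n9('bdad'): parent n8 fail=13; on 'd' 13→0 → fail=0;  out {3}∪∅={3}
  n12('cceb'): parent n11 fail=2; on 'b' 2 → fail=18;  out {4}∪{1,7}={1,4,7}

Scan:
[0] read 'c'  n0⇒n1
[1] read 'e'  n1⇒n2  emit P0@[0:1]
[2] read 'c'  n2⇒n1 ·f
[3] read 'e'  n1⇒n2  emit P0@[2:3]
[4] read 'a'  n2⇒n13 ·f
[5] read 'a'  n13⇒n13 ·f
[6] read 'e'  n13⇒n14
[7] read 'b'  n14⇒n3 ·f  emit P1@[7:7]
[8] read 'b'  n3⇒n4  emit P1@[8:8]
[9] read 'a'  n4⇒n5
[10] read 'd'  n5⇒n6  emit P2@[7:10]
[11] read 'd'  n6⇒n0 ·f
[12] read 'b'  n0⇒n3  emit P1@[12:12]
[13] read 'e'  n3⇒n16
[14] read 'e'  n16⇒n17  emit P6@[12:14]
[15] read 'a'  n17⇒n13 ·f
[16] read 'a'  n13⇒n13 ·f
[17] read 'a'  n13⇒n13 ·f
[18] read 'e'  n13⇒n14
[19] read 'b'  n14⇒n3 ·f  emit P1@[19:19]
[20] read 'e'  n3⇒n16
[21] read 'd'  n16⇒n0 ·f
[22] read 'a'  n0⇒n13
[23] read 'c'  n13⇒n1 ·f
[24] read 'e'  n1⇒n2  emit P0@[23:24]
[25] read 'b'  n2⇒n18  emit P1@[25:25],P7@[23:25]
[26] read 'a'  n18⇒n13 ·f
[27] read 'c'  n13⇒n1 ·f
[28] read 'a'  n1⇒n13 ·f
[29] read 'c'  n13⇒n1 ·f
[30] read 'c'  n1⇒n10
[31] read 'e'  n10⇒n11  emit P0@[30:31]
[32] read 'a'  n11⇒n13 ·f
[33] read 'c'  n13⇒n1 ·f
[34] read 'c'  n1⇒n10
[35] read 'c'  n10⇒n10 ·f
[36] read 'c'  n10⇒n10 ·f
[37] read 'e'  n10⇒n11  emit P0@[36:37]
[38] read 'b'  n11⇒n12  emit P1@[38:38],P4@[35:38],P7@[36:38]
[39] read 'e'  n12⇒n16 ·f
[40] read 'e'  n16⇒n17  emit P6@[38:40]
[41] read 'e'  n17⇒n0 ·f
[42] read 'c'  n0⇒n1
[43] read 'e'  n1⇒n2  emit P0@[42:43]
[44] read 'b'  n2⇒n18  emit P1@[44:44],P7@[42:44]
[45] read 'b'  n18⇒n4 ·f  emit P1@[45:45]
[46] read 'e'  n4⇒n16 ·f
[47] read 'a'  n16⇒n13 ·f
[48] read 'e'  n13⇒n14
[49] read 'e'  n14⇒n0 ·f
[50] read 'b'  n0⇒n3  emit P1@[50:50]
[51] read 'd'  n3⇒n7
[52] read 'a'  n7⇒n8
[53] read 'd'  n8⇒n9  emit P3@[50:53]
[54] read 'a'  n9⇒n13 ·f
[55] read 'e'  n13⇒n14
[56] read 'a'  n14⇒n15  emit P5@[54:56]
[57] read 'b'  n15⇒n3 ·f  emit P1@[57:57]
[58] read 'b'  n3⇒n4  emit P1@[58:58]
[59] read 'b'  n4⇒n4 ·f  emit P1@[59:59]
[60] read 'a'  n4⇒n5
[61] read 'd'  n5⇒n6  emit P2@[58:61]
[62] read 'b'  n6⇒n3 ·f  emit P1@[62:62]
[63] read 'b'  n3⇒n4  emit P1@[63:63]
[64] read 'b'  n4⇒n4 ·f  emit P1@[64:64]
[65] read 'd'  n4⇒n7 ·f
[66] read 'd'  n7⇒n0 ·f

Matches: [[1,0],[3,0],[7,1],[8,1],[10,2],[12,1],[14,6],[19,1],[24,0],[25,1],[25,7],[31,0],[37,0],[38,1],[38,4],[38,7],[40,6],[43,0],[44,1],[44,7],[45,1],[50,1],[53,3],[56,5],[57,1],[58,1],[59,1],[61,2],[62,1],[63,1],[64,1]]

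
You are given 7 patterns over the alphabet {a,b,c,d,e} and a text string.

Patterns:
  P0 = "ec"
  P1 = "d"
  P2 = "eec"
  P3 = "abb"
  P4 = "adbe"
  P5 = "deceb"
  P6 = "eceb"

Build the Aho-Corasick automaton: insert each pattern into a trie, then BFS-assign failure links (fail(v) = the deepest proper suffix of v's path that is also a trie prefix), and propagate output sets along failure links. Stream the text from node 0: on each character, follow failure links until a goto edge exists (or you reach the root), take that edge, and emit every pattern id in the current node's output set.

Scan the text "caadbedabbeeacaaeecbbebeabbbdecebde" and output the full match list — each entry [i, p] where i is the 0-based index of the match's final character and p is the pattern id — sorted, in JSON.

Build:
Trie nodes:
  0='ε' goto a→6 d→3 e→1
  1='e' goto c→2 e→4
  2='ec' goto e→16  ←P0
  3='d' goto e→12  ←P1
  4='ee' goto c→5
  5='eec' goto ·  ←P2
  6='a' goto b→7 d→9
  7='ab' goto b→8
  8='abb' goto ·  ←P3
  9='ad' goto b→10
  10='adb' goto e→11
  11='adbe' goto ·  ←P4
  12='de' goto c→13
  13='dec' goto e→14
  14='dece' goto b→15
  15='deceb' goto ·  ←P5
  16='ece' goto b→17
  17='eceb' goto ·  ←P6

BFS fail/out derivation:
  n1('e'): parent n0 fail=0; on 'e' 0 → fail=0;  out ∅∪∅=∅
  n3('d'): parent n0 fail=0; on 'd' 0 → fail=0;  out {1}∪∅={1}
  n6('a'): parent n0 fail=0; on 'a' 0 → fail=0;  out ∅∪∅=∅
  n2('ec'): parent n1 fail=0; on 'c' 0 → fail=0;  out {0}∪∅={0}
  n4('ee'): parent n1 fail=0; on 'e' 0 → fail=1;  out ∅∪∅=∅
  n7('ab'): parent n6 fail=0; on 'b' 0 → fail=0;  out ∅∪∅=∅
  n9('ad'): parent n6 fail=0; on 'd' 0 → fail=3;  out ∅∪{1}={1}
  n12('de'): parent n3 fail=0; on 'e' 0 → fail=1;  out ∅∪∅=∅
  n5('eec'): parent n4 fail=1; on 'c' 1 → fail=2;  out {2}∪{0}={0,2}
  n8('abb'): parent n7 fail=0; on 'b' 0 → fail=0;  out {3}∪∅={3}
  n10('adb'): parent n9 fail=3; on 'b' 3→0 → fail=0;  out ∅∪∅=∅
  n13('dec'): parent n12 fail=1; on 'c' 1 → fail=2;  out ∅∪{0}={0}
  n16('ece'): parent n2 fail=0; on 'e' 0 → fail=1;  out ∅∪∅=∅
  n11('adbe'): parent n10 fail=0; on 'e' 0 → fail=1;  out {4}∪∅={4}
  n14('dece'): parent n13 fail=2; on 'e' 2 → fail=16;  out ∅∪∅=∅
  n17('eceb'): parent n16 fail=1; on 'b' 1→0 → fail=0;  out {6}∪∅={6}
  n15('deceb'): parent n14 fail=16; on 'b' 16 → fail=17;  out {5}∪{6}={5,6}

Run:
pos 0 'c': at 0
pos 1 'a': at 6
pos 2 'a': at 6 ·f
pos 3 'd': at 9  emit P1@[3:3]
pos 4 'b': at 10
pos 5 'e': at 11  emit P4@[2:5]
pos 6 'd': at 3 ·f  emit P1@[6:6]
pos 7 'a': at 6 ·f
pos 8 'b': at 7
pos 9 'b': at 8  emit P3@[7:9]
pos 10 'e': at 1 ·f
pos 11 'e': at 4
pos 12 'a': at 6 ·f
pos 13 'c': at 0 ·f
pos 14 'a': at 6
pos 15 'a': at 6 ·f
pos 16 'e': at 1 ·f
pos 17 'e': at 4
pos 18 'c': at 5  emit P0@[17:18],P2@[16:18]
pos 19 'b': at 0 ·f
pos 20 'b': at 0
pos 21 'e': at 1
pos 22 'b': at 0 ·f
pos 23 'e': at 1
pos 24 'a': at 6 ·f
pos 25 'b': at 7
pos 26 'b': at 8  emit P3@[24:26]
pos 27 'b': at 0 ·f
pos 28 'd': at 3  emit P1@[28:28]
pos 29 'e': at 12
pos 30 'c': at 13  emit P0@[29:30]
pos 31 'e': at 14
pos 32 'b': at 15  emit P5@[28:32],P6@[29:32]
pos 33 'd': at 3 ·f  emit P1@[33:33]
pos 34 'e': at 12

Matches: [[3,1],[5,4],[6,1],[9,3],[18,0],[18,2],[26,3],[28,1],[30,0],[32,5],[32,6],[33,1]]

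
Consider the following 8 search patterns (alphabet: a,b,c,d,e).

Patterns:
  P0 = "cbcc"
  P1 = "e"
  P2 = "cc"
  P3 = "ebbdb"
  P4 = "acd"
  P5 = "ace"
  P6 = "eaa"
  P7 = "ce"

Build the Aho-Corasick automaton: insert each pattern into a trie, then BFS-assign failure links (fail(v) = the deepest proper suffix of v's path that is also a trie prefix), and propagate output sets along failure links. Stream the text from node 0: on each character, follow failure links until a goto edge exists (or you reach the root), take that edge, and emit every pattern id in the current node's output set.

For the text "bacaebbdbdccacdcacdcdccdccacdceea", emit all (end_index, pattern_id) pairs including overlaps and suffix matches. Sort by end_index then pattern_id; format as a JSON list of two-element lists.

Build:
Trie nodes:
  0='ε' goto a→11 c→1 e→5
  1='c' goto b→2 c→6 e→17
  2='cb' goto c→3
  3='cbc' goto c→4
  4='cbcc' goto ·  ←P0
  5='e' goto a→15 b→7  ←P1
  6='cc' goto ·  ←P2
  7='eb' goto b→8
  8='ebb' goto d→9
  9='ebbd' goto b→10
  10='ebbdb' goto ·  ←P3
  11='a' goto c→12
  12='ac' goto d→13 e→14
  13='acd' goto ·  ←P4
  14='ace' goto ·  ←P5
  15='ea' goto a→16
  16='eaa' goto ·  ←P6
  17='ce' goto ·  ←P7

Failure links (BFS by depth):
  fail(1) 'c': from fail(0)=0 chase 'c': 0 ⇒ 0;  out=∅∪out(0)=∅
  fail(5) 'e': from fail(0)=0 chase 'e': 0 ⇒ 0;  out={1}∪out(0)={1}
  fail(11) 'a': from fail(0)=0 chase 'a': 0 ⇒ 0;  out=∅∪out(0)=∅
  fail(2) 'cb': from fail(1)=0 chase 'b': 0 ⇒ 0;  out=∅∪out(0)=∅
  fail(6) 'cc': from fail(1)=0 chase 'c': 0 ⇒ 1;  out={2}∪out(1)={2}
  fail(7) 'eb': from fail(5)=0 chase 'b': 0 ⇒ 0;  out=∅∪out(0)=∅
  fail(12) 'ac': from fail(11)=0 chase 'c': 0 ⇒ 1;  out=∅∪out(1)=∅
  fail(15) 'ea': from fail(5)=0 chase 'a': 0 ⇒ 11;  out=∅∪out(11)=∅
  fail(17) 'ce': from fail(1)=0 chase 'e': 0 ⇒ 5;  out={7}∪out(5)={1,7}
  fail(3) 'cbc': from fail(2)=0 chase 'c': 0 ⇒ 1;  out=∅∪out(1)=∅
  fail(8) 'ebb': from fail(7)=0 chase 'b': 0 ⇒ 0;  out=∅∪out(0)=∅
  fail(13) 'acd': from fail(12)=1 chase 'd': 1→0 ⇒ 0;  out={4}∪out(0)={4}
  fail(14) 'ace': from fail(12)=1 chase 'e': 1 ⇒ 17;  out={5}∪out(17)={1,5,7}
  fail(16) 'eaa': from fail(15)=11 chase 'a': 11→0 ⇒ 11;  out={6}∪out(11)={6}
  fail(4) 'cbcc': from fail(3)=1 chase 'c': 1 ⇒ 6;  out={0}∪out(6)={0,2}
  fail(9) 'ebbd': from fail(8)=0 chase 'd': 0 ⇒ 0;  out=∅∪out(0)=∅
  fail(10) 'ebbdb': from fail(9)=0 chase 'b': 0 ⇒ 0;  out={3}∪out(0)={3}

Scan:
i=0 'b': node 0→0
i=1 'a': node 0→11
i=2 'c': node 11→12
i=3 'a': node 12→11 (fail-walked)
i=4 'e': node 11→5 (fail-walked)  ** P1@[4:4]
i=5 'b': node 5→7
i=6 'b': node 7→8
i=7 'd': node 8→9
i=8 'b': node 9→10  ** P3@[4:8]
i=9 'd': node 10→0 (fail-walked)
i=10 'c': node 0→1
i=11 'c': node 1→6  ** P2@[10:11]
i=12 'a': node 6→11 (fail-walked)
i=13 'c': node 11→12
i=14 'd': node 12→13  ** P4@[12:14]
i=15 'c': node 13→1 (fail-walked)
i=16 'a': node 1→11 (fail-walked)
i=17 'c': node 11→12
i=18 'd': node 12→13  ** P4@[16:18]
i=19 'c': node 13→1 (fail-walked)
i=20 'd': node 1→0 (fail-walked)
i=21 'c': node 0→1
i=22 'c': node 1→6  ** P2@[21:22]
i=23 'd': node 6→0 (fail-walked)
i=24 'c': node 0→1
i=25 'c': node 1→6  ** P2@[24:25]
i=26 'a': node 6→11 (fail-walked)
i=27 'c': node 11→12
i=28 'd': node 12→13  ** P4@[26:28]
i=29 'c': node 13→1 (fail-walked)
i=30 'e': node 1→17  ** P1@[30:30],P7@[29:30]
i=31 'e': node 17→5 (fail-walked)  ** P1@[31:31]
i=32 'a': node 5→15

All matches (sorted): [[4,1],[8,3],[11,2],[14,4],[18,4],[22,2],[25,2],[28,4],[30,1],[30,7],[31,1]]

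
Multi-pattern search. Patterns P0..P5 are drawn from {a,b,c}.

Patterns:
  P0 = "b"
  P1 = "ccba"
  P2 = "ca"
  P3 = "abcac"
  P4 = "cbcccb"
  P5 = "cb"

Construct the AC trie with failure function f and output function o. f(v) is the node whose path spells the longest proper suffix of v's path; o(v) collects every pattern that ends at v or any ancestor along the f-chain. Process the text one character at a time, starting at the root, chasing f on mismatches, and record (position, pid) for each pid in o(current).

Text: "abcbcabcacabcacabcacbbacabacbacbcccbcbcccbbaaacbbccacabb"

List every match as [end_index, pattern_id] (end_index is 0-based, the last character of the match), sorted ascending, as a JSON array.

Build automaton:
Trie nodes:
  n0 'ε': a→7 b→1 c→2
  n1 'b': ·  [P0 ends]
  n2 'c': a→6 b→12 c→3
  n3 'cc': b→4
  n4 'ccb': a→5
  n5 'ccba': ·  [P1 ends]
  n6 'ca': ·  [P2 ends]
  n7 'a': b→8
  n8 'ab': c→9
  n9 'abc': a→10
  n10 'abca': c→11
  n11 'abcac': ·  [P3 ends]
  n12 'cb': c→13  [P5 ends]
  n13 'cbc': c→14
  n14 'cbcc': c→15
  n15 'cbccc': b→16
  n16 'cbcccb': ·  [P4 ends]

BFS fail/out derivation:
  n1('b'): parent n0 fail=0; on 'b' 0 → fail=0;  out {0}∪∅={0}
  n2('c'): parent n0 fail=0; on 'c' 0 → fail=0;  out ∅∪∅=∅
  n7('a'): parent n0 fail=0; on 'a' 0 → fail=0;  out ∅∪∅=∅
  n3('cc'): parent n2 fail=0; on 'c' 0 → fail=2;  out ∅∪∅=∅
  n6('ca'): parent n2 fail=0; on 'a' 0 → fail=7;  out {2}∪∅={2}
  n8('ab'): parent n7 fail=0; on 'b' 0 → fail=1;  out ∅∪{0}={0}
  n12('cb'): parent n2 fail=0; on 'b' 0 → fail=1;  out {5}∪{0}={0,5}
  n4('ccb'): parent n3 fail=2; on 'b' 2 → fail=12;  out ∅∪{0,5}={0,5}
  n9('abc'): parent n8 fail=1; on 'c' 1→0 → fail=2;  out ∅∪∅=∅
  n13('cbc'): parent n12 fail=1; on 'c' 1→0 → fail=2;  out ∅∪∅=∅
  n5('ccba'): parent n4 fail=12; on 'a' 12→1→0 → fail=7;  out {1}∪∅={1}
  n10('abca'): parent n9 fail=2; on 'a' 2 → fail=6;  out ∅∪{2}={2}
  n14('cbcc'): parent n13 fail=2; on 'c' 2 → fail=3;  out ∅∪∅=∅
  n11('abcac'): parent n10 fail=6; on 'c' 6→7→0 → fail=2;  out {3}∪∅={3}
  n15('cbccc'): parent n14 fail=3; on 'c' 3→2 → fail=3;  out ∅∪∅=∅
  n16('cbcccb'): parent n15 fail=3; on 'b' 3 → fail=4;  out {4}∪{0,5}={0,4,5}

Run:
i=0 'a': node 0→7
i=1 'b': node 7→8  emit P0@[1:1]
i=2 'c': node 8→9
i=3 'b': node 9→12 ·f  emit P0@[3:3],P5@[2:3]
i=4 'c': node 12→13
i=5 'a': node 13→6 ·f  emit P2@[4:5]
i=6 'b': node 6→8 ·f  emit P0@[6:6]
i=7 'c': node 8→9
i=8 'a': node 9→10  emit P2@[7:8]
i=9 'c': node 10→11  emit P3@[5:9]
i=10 'a': node 11→6 ·f  emit P2@[9:10]
i=11 'b': node 6→8 ·f  emit P0@[11:11]
i=12 'c': node 8→9
i=13 'a': node 9→10  emit P2@[12:13]
i=14 'c': node 10→11  emit P3@[10:14]
i=15 'a': node 11→6 ·f  emit P2@[14:15]
i=16 'b': node 6→8 ·f  emit P0@[16:16]
i=17 'c': node 8→9
i=18 'a': node 9→10  emit P2@[17:18]
i=19 'c': node 10→11  emit P3@[15:19]
i=20 'b': node 11→12 ·f  emit P0@[20:20],P5@[19:20]
i=21 'b': node 12→1 ·f  emit P0@[21:21]
i=22 'a': node 1→7 ·f
i=23 'c': node 7→2 ·f
i=24 'a': node 2→6  emit P2@[23:24]
i=25 'b': node 6→8 ·f  emit P0@[25:25]
i=26 'a': node 8→7 ·f
i=27 'c': node 7→2 ·f
i=28 'b': node 2→12  emit P0@[28:28],P5@[27:28]
i=29 'a': node 12→7 ·f
i=30 'c': node 7→2 ·f
i=31 'b': node 2→12  emit P0@[31:31],P5@[30:31]
i=32 'c': node 12→13
i=33 'c': node 13→14
i=34 'c': node 14→15
i=35 'b': node 15→16  emit P0@[35:35],P4@[30:35],P5@[34:35]
i=36 'c': node 16→13 ·f
i=37 'b': node 13→12 ·f  emit P0@[37:37],P5@[36:37]
i=38 'c': node 12→13
i=39 'c': node 13→14
i=40 'c': node 14→15
i=41 'b': node 15→16  emit P0@[41:41],P4@[36:41],P5@[40:41]
i=42 'b': node 16→1 ·f  emit P0@[42:42]
i=43 'a': node 1→7 ·f
i=44 'a': node 7→7 ·f
i=45 'a': node 7→7 ·f
i=46 'c': node 7→2 ·f
i=47 'b': node 2→12  emit P0@[47:47],P5@[46:47]
i=48 'b': node 12→1 ·f  emit P0@[48:48]
i=49 'c': node 1→2 ·f
i=50 'c': node 2→3
i=51 'a': node 3→6 ·f  emit P2@[50:51]
i=52 'c': node 6→2 ·f
i=53 'a': node 2→6  emit P2@[52:53]
i=54 'b': node 6→8 ·f  emit P0@[54:54]
i=55 'b': node 8→1 ·f  emit P0@[55:55]

Matches: [[1,0],[3,0],[3,5],[5,2],[6,0],[8,2],[9,3],[10,2],[11,0],[13,2],[14,3],[15,2],[16,0],[18,2],[19,3],[20,0],[20,5],[21,0],[24,2],[25,0],[28,0],[28,5],[31,0],[31,5],[35,0],[35,4],[35,5],[37,0],[37,5],[41,0],[41,4],[41,5],[42,0],[47,0],[47,5],[48,0],[51,2],[53,2],[54,0],[55,0]]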